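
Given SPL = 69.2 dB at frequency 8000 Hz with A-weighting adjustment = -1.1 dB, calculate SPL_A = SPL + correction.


A-weighting table: 8000 Hz -> -1.1 dB correction
SPL_A = SPL + correction = 69.2 + (-1.1) = 68.1 dBA


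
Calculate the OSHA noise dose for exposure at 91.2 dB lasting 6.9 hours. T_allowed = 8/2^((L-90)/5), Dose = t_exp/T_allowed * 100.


T_allowed = 8 / 2^((91.2 - 90)/5) = 6.77396 hr
Dose = 6.9 / 6.77396 * 100 = 101.86 %


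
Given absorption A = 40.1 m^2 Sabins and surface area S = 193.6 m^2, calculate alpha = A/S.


Absorption coefficient = absorbed power / incident power
alpha = A / S = 40.1 / 193.6 = 0.20713


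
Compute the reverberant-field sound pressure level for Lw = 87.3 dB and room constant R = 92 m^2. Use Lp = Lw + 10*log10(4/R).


4/R = 4/92 = 0.0434783
Lp = 87.3 + 10*log10(0.0434783) = 73.683 dB


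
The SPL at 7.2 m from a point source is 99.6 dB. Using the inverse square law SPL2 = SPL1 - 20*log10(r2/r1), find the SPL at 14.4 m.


r2/r1 = 14.4/7.2 = 2
Correction = 20*log10(2) = 6.0206 dB
SPL2 = 99.6 - 6.0206 = 93.579 dB


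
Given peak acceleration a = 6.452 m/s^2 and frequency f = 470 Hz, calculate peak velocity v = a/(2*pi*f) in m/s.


omega = 2*pi*f = 2*pi*470 = 2953.1 rad/s
v = a / omega = 6.452 / 2953.1 = 0.0021848 m/s


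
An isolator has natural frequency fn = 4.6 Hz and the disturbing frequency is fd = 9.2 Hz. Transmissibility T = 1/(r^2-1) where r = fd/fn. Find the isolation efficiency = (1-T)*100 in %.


r = 9.2 / 4.6 = 2
r^2 - 1 = 2^2 - 1 = 3
T = 1/3 = 0.333333
Efficiency = (1 - 0.333333)*100 = 66.667 %


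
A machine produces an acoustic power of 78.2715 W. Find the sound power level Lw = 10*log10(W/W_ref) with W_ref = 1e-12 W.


W / W_ref = 78.2715 / 1e-12 = 7.82715e+13
Lw = 10 * log10(7.82715e+13) = 138.94 dB


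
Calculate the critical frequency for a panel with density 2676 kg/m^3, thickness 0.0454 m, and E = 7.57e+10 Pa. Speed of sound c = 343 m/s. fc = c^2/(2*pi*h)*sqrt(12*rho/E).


12*rho/E = 12*2676/7.57e+10 = 4.24201e-07
sqrt(12*rho/E) = sqrt(4.24201e-07) = 0.000651307
c^2/(2*pi*h) = 343^2/(2*pi*0.0454) = 412432
fc = 412432 * 0.000651307 = 268.62 Hz


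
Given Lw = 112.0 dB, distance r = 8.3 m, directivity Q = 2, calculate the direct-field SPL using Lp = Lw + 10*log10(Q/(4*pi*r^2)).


4*pi*r^2 = 4*pi*8.3^2 = 865.697 m^2
Q / (4*pi*r^2) = 2 / 865.697 = 0.00231028
Lp = 112.0 + 10*log10(0.00231028) = 85.637 dB


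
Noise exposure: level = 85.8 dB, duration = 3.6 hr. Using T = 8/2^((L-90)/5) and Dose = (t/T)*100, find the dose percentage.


T_allowed = 8 / 2^((85.8 - 90)/5) = 14.3204 hr
Dose = 3.6 / 14.3204 * 100 = 25.139 %


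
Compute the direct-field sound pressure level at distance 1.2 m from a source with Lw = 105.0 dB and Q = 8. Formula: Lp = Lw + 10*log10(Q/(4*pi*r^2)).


4*pi*r^2 = 4*pi*1.2^2 = 18.0956 m^2
Q / (4*pi*r^2) = 8 / 18.0956 = 0.442096
Lp = 105.0 + 10*log10(0.442096) = 101.46 dB


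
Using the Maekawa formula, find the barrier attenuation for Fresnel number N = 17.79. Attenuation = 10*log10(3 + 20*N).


3 + 20*N = 3 + 20*17.79 = 358.8
Att = 10*log10(358.8) = 25.549 dB


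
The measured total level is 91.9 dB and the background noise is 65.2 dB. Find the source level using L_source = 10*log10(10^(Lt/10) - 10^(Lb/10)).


10^(91.9/10) = 1.54882e+09
10^(65.2/10) = 3.31131e+06
Difference = 1.54882e+09 - 3.31131e+06 = 1.54551e+09
L_source = 10*log10(1.54551e+09) = 91.891 dB


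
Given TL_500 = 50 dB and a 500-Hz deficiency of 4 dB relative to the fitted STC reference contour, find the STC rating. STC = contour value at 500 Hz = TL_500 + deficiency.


By ASTM E413, STC = value of the fitted reference contour at 500 Hz.
Contour value at 500 Hz = TL_500 + deficiency = 50 + 4 = 54
STC = 54


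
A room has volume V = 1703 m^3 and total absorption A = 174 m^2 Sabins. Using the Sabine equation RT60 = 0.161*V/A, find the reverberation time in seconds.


RT60 = 0.161 * 1703 / 174 = 1.5758 s


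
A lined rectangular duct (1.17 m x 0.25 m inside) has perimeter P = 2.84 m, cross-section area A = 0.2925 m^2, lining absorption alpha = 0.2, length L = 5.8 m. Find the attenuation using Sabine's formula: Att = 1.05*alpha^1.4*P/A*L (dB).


alpha^1.4 = 0.2^1.4 = 0.105061
Attenuation rate = 1.05 * alpha^1.4 * P / A
= 1.05 * 0.105061 * 2.84 / 0.2925 = 1.07108 dB/m
Total Att = 1.07108 * 5.8 = 6.2123 dB


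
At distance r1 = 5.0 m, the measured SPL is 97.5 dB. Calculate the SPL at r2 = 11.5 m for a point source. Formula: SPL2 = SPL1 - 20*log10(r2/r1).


r2/r1 = 11.5/5.0 = 2.3
Correction = 20*log10(2.3) = 7.23456 dB
SPL2 = 97.5 - 7.23456 = 90.265 dB


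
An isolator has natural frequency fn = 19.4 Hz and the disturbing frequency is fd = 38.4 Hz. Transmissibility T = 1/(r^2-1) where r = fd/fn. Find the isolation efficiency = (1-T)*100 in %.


r = 38.4 / 19.4 = 1.97938
r^2 - 1 = 1.97938^2 - 1 = 2.91795
T = 1/2.91795 = 0.342706
Efficiency = (1 - 0.342706)*100 = 65.729 %


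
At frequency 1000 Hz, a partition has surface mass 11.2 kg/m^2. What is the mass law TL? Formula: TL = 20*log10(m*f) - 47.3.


m * f = 11.2 * 1000 = 11200
20*log10(11200) = 80.9844 dB
TL = 80.9844 - 47.3 = 33.684 dB


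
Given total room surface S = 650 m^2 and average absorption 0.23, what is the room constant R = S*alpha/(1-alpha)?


R = 650 * 0.23 / (1 - 0.23) = 194.16 m^2


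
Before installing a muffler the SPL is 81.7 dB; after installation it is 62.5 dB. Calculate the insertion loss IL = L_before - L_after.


Insertion loss = SPL without muffler - SPL with muffler
IL = 81.7 - 62.5 = 19.2 dB


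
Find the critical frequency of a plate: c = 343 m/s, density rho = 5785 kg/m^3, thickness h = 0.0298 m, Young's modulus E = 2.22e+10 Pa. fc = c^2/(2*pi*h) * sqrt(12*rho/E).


12*rho/E = 12*5785/2.22e+10 = 3.12703e-06
sqrt(12*rho/E) = sqrt(3.12703e-06) = 0.00176834
c^2/(2*pi*h) = 343^2/(2*pi*0.0298) = 628336
fc = 628336 * 0.00176834 = 1111.1 Hz


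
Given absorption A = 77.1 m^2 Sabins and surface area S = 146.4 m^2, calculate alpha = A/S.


Absorption coefficient = absorbed power / incident power
alpha = A / S = 77.1 / 146.4 = 0.52664


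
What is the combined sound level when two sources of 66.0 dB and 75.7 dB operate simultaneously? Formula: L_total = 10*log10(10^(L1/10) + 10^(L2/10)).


10^(66.0/10) = 3.98107e+06
10^(75.7/10) = 3.71535e+07
Sum = 3.98107e+06 + 3.71535e+07 = 4.11346e+07
L_total = 10*log10(4.11346e+07) = 76.142 dB


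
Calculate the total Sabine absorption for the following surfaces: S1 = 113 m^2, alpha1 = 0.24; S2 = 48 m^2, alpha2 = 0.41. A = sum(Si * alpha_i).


113 * 0.24 = 27.12
48 * 0.41 = 19.68
A_total = 27.12 + 19.68 = 46.8 m^2


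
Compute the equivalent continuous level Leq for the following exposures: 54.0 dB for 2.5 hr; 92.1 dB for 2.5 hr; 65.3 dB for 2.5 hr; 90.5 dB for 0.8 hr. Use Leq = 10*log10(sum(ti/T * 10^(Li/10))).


T_total = 2.5 + 2.5 + 2.5 + 0.8 = 8.3 hr
(2.5/8.3) * 10^(54.0/10) = 75659.2
(2.5/8.3) * 10^(92.1/10) = 4.88497e+08
(2.5/8.3) * 10^(65.3/10) = 1.02061e+06
(0.8/8.3) * 10^(90.5/10) = 1.08146e+08
Sum = 75659.2 + 4.88497e+08 + 1.02061e+06 + 1.08146e+08 = 5.97739e+08
Leq = 10*log10(5.97739e+08) = 87.765 dB


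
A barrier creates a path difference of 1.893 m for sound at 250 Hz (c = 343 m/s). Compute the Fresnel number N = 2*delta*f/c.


N = 2*delta*f/c = 2*delta/lambda, where lambda = c/f
lambda = 343 / 250 = 1.372 m
N = 2 * 1.893 / 1.372 = 2.7595


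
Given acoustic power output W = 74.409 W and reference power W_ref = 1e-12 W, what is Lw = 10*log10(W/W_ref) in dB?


W / W_ref = 74.409 / 1e-12 = 7.4409e+13
Lw = 10 * log10(7.4409e+13) = 138.72 dB


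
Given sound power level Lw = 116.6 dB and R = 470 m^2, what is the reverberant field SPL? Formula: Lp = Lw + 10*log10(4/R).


4/R = 4/470 = 0.00851064
Lp = 116.6 + 10*log10(0.00851064) = 95.9 dB


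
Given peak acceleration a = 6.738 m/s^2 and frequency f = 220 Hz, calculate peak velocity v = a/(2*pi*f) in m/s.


omega = 2*pi*f = 2*pi*220 = 1382.3 rad/s
v = a / omega = 6.738 / 1382.3 = 0.0048745 m/s


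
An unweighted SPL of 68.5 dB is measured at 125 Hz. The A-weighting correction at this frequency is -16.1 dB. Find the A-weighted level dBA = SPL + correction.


A-weighting table: 125 Hz -> -16.1 dB correction
SPL_A = SPL + correction = 68.5 + (-16.1) = 52.4 dBA


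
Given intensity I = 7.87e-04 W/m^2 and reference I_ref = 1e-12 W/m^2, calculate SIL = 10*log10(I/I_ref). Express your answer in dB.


I / I_ref = 7.87e-04 / 1e-12 = 7.87e+08
SIL = 10 * log10(7.87e+08) = 88.96 dB


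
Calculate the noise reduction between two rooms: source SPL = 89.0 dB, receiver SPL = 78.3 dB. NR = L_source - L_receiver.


NR = L_source - L_receiver (difference between source and receiving room levels)
NR = 89.0 - 78.3 = 10.7 dB


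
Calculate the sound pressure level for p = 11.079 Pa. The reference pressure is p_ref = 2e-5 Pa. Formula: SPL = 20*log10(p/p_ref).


p / p_ref = 11.079 / 2e-5 = 553950
SPL = 20 * log10(553950) = 114.87 dB


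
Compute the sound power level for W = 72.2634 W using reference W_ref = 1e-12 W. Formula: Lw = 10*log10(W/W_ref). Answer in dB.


W / W_ref = 72.2634 / 1e-12 = 7.22634e+13
Lw = 10 * log10(7.22634e+13) = 138.59 dB


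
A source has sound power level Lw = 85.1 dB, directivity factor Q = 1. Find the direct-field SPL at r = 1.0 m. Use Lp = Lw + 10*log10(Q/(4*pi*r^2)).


4*pi*r^2 = 4*pi*1.0^2 = 12.5664 m^2
Q / (4*pi*r^2) = 1 / 12.5664 = 0.0795773
Lp = 85.1 + 10*log10(0.0795773) = 74.108 dB


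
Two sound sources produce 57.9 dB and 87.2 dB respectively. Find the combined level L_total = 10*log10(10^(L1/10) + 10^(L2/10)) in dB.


10^(57.9/10) = 616595
10^(87.2/10) = 5.24807e+08
Sum = 616595 + 5.24807e+08 = 5.25424e+08
L_total = 10*log10(5.25424e+08) = 87.205 dB


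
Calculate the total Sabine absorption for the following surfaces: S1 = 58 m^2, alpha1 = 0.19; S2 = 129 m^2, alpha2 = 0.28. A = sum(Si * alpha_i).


58 * 0.19 = 11.02
129 * 0.28 = 36.12
A_total = 11.02 + 36.12 = 47.14 m^2


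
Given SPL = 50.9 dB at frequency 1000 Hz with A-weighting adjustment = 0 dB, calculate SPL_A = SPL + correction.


A-weighting table: 1000 Hz -> 0 dB correction
SPL_A = SPL + correction = 50.9 + (0) = 50.9 dBA


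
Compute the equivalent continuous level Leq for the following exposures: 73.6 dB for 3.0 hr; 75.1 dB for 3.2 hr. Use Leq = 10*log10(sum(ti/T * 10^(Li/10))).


T_total = 3.0 + 3.2 = 6.2 hr
(3.0/6.2) * 10^(73.6/10) = 1.10848e+07
(3.2/6.2) * 10^(75.1/10) = 1.67016e+07
Sum = 1.10848e+07 + 1.67016e+07 = 2.77864e+07
Leq = 10*log10(2.77864e+07) = 74.438 dB


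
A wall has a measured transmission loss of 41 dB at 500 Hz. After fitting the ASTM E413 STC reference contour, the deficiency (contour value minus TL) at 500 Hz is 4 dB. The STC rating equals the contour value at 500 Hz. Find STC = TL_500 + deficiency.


By ASTM E413, STC = value of the fitted reference contour at 500 Hz.
Contour value at 500 Hz = TL_500 + deficiency = 41 + 4 = 45
STC = 45


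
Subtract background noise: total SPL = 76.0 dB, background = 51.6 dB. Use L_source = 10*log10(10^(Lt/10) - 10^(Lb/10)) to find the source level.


10^(76.0/10) = 3.98107e+07
10^(51.6/10) = 144544
Difference = 3.98107e+07 - 144544 = 3.96662e+07
L_source = 10*log10(3.96662e+07) = 75.984 dB


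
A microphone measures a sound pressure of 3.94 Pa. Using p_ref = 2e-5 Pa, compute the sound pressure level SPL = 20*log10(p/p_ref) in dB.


p / p_ref = 3.94 / 2e-5 = 197000
SPL = 20 * log10(197000) = 105.89 dB


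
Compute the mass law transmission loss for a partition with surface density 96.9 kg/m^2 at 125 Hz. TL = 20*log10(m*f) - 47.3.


m * f = 96.9 * 125 = 12112.5
20*log10(12112.5) = 81.6647 dB
TL = 81.6647 - 47.3 = 34.365 dB


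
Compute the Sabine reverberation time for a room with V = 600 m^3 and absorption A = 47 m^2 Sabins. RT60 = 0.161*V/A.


RT60 = 0.161 * 600 / 47 = 2.0553 s


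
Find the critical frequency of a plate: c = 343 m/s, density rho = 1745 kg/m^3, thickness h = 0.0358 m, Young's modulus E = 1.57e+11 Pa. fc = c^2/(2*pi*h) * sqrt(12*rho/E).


12*rho/E = 12*1745/1.57e+11 = 1.33376e-07
sqrt(12*rho/E) = sqrt(1.33376e-07) = 0.000365207
c^2/(2*pi*h) = 343^2/(2*pi*0.0358) = 523028
fc = 523028 * 0.000365207 = 191.01 Hz


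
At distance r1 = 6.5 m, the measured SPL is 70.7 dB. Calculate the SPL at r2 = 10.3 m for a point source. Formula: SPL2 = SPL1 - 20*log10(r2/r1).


r2/r1 = 10.3/6.5 = 1.58462
Correction = 20*log10(1.58462) = 3.9985 dB
SPL2 = 70.7 - 3.9985 = 66.702 dB


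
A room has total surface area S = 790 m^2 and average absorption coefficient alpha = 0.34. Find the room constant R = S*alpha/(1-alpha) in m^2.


R = 790 * 0.34 / (1 - 0.34) = 406.97 m^2


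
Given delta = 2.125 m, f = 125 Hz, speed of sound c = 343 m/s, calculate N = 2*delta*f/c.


N = 2*delta*f/c = 2*delta/lambda, where lambda = c/f
lambda = 343 / 125 = 2.744 m
N = 2 * 2.125 / 2.744 = 1.5488


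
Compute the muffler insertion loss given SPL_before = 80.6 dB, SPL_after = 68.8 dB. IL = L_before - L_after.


Insertion loss = SPL without muffler - SPL with muffler
IL = 80.6 - 68.8 = 11.8 dB


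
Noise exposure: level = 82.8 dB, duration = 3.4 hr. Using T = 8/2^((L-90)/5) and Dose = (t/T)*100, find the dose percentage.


T_allowed = 8 / 2^((82.8 - 90)/5) = 21.7057 hr
Dose = 3.4 / 21.7057 * 100 = 15.664 %


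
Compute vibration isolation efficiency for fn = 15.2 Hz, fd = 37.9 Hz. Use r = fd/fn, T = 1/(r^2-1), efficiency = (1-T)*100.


r = 37.9 / 15.2 = 2.49342
r^2 - 1 = 2.49342^2 - 1 = 5.21714
T = 1/5.21714 = 0.191676
Efficiency = (1 - 0.191676)*100 = 80.832 %


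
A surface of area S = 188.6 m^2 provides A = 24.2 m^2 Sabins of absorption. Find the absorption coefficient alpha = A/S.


Absorption coefficient = absorbed power / incident power
alpha = A / S = 24.2 / 188.6 = 0.12831


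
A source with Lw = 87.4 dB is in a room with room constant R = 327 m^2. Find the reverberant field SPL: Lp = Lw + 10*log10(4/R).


4/R = 4/327 = 0.0122324
Lp = 87.4 + 10*log10(0.0122324) = 68.275 dB


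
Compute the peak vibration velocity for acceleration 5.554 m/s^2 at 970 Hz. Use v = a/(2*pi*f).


omega = 2*pi*f = 2*pi*970 = 6094.69 rad/s
v = a / omega = 5.554 / 6094.69 = 0.00091129 m/s


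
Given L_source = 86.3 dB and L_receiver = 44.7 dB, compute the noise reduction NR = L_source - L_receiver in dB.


NR = L_source - L_receiver (difference between source and receiving room levels)
NR = 86.3 - 44.7 = 41.6 dB


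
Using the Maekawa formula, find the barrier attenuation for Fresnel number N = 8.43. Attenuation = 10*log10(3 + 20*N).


3 + 20*N = 3 + 20*8.43 = 171.6
Att = 10*log10(171.6) = 22.345 dB


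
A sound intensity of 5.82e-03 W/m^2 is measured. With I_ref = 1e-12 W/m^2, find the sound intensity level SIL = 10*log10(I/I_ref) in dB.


I / I_ref = 5.82e-03 / 1e-12 = 5.82e+09
SIL = 10 * log10(5.82e+09) = 97.649 dB


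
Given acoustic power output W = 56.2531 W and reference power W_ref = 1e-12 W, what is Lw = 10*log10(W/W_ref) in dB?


W / W_ref = 56.2531 / 1e-12 = 5.62531e+13
Lw = 10 * log10(5.62531e+13) = 137.5 dB


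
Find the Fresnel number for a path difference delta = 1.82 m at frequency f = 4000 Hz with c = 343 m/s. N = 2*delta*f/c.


N = 2*delta*f/c = 2*delta/lambda, where lambda = c/f
lambda = 343 / 4000 = 0.08575 m
N = 2 * 1.82 / 0.08575 = 42.449


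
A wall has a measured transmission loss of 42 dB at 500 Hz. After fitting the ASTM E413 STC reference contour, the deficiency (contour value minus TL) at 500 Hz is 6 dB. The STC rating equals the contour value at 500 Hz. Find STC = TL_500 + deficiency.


By ASTM E413, STC = value of the fitted reference contour at 500 Hz.
Contour value at 500 Hz = TL_500 + deficiency = 42 + 6 = 48
STC = 48


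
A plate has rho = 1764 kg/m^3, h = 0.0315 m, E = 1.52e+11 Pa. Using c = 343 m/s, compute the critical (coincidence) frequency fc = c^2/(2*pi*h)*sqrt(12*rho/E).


12*rho/E = 12*1764/1.52e+11 = 1.39263e-07
sqrt(12*rho/E) = sqrt(1.39263e-07) = 0.00037318
c^2/(2*pi*h) = 343^2/(2*pi*0.0315) = 594426
fc = 594426 * 0.00037318 = 221.83 Hz


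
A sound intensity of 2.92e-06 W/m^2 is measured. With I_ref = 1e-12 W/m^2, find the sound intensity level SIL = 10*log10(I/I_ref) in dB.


I / I_ref = 2.92e-06 / 1e-12 = 2.92e+06
SIL = 10 * log10(2.92e+06) = 64.654 dB


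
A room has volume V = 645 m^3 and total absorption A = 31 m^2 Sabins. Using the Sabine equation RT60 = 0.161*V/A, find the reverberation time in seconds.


RT60 = 0.161 * 645 / 31 = 3.3498 s


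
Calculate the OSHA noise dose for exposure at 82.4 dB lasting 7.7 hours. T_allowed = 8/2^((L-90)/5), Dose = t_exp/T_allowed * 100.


T_allowed = 8 / 2^((82.4 - 90)/5) = 22.9433 hr
Dose = 7.7 / 22.9433 * 100 = 33.561 %


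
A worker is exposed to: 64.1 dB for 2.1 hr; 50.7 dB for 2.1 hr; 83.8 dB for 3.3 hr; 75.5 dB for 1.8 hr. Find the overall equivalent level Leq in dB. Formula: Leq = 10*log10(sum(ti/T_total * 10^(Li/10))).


T_total = 2.1 + 2.1 + 3.3 + 1.8 = 9.3 hr
(2.1/9.3) * 10^(64.1/10) = 580412
(2.1/9.3) * 10^(50.7/10) = 26529.9
(3.3/9.3) * 10^(83.8/10) = 8.51199e+07
(1.8/9.3) * 10^(75.5/10) = 6.86736e+06
Sum = 580412 + 26529.9 + 8.51199e+07 + 6.86736e+06 = 9.25942e+07
Leq = 10*log10(9.25942e+07) = 79.666 dB


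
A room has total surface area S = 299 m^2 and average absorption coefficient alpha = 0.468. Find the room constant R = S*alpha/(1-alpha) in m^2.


R = 299 * 0.468 / (1 - 0.468) = 263.03 m^2


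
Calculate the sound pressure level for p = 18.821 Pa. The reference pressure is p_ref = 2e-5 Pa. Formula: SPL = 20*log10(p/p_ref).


p / p_ref = 18.821 / 2e-5 = 941050
SPL = 20 * log10(941050) = 119.47 dB


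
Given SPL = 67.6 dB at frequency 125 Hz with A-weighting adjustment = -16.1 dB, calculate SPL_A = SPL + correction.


A-weighting table: 125 Hz -> -16.1 dB correction
SPL_A = SPL + correction = 67.6 + (-16.1) = 51.5 dBA


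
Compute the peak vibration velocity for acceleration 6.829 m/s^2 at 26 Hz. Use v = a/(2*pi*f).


omega = 2*pi*f = 2*pi*26 = 163.363 rad/s
v = a / omega = 6.829 / 163.363 = 0.041803 m/s


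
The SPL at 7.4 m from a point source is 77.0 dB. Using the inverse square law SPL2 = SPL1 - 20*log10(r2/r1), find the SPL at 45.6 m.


r2/r1 = 45.6/7.4 = 6.16216
Correction = 20*log10(6.16216) = 15.7947 dB
SPL2 = 77.0 - 15.7947 = 61.205 dB


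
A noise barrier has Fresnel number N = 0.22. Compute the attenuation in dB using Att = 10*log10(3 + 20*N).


3 + 20*N = 3 + 20*0.22 = 7.4
Att = 10*log10(7.4) = 8.6923 dB


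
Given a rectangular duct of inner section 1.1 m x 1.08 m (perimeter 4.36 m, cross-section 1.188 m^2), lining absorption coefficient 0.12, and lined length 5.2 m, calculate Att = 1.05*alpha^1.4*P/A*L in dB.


alpha^1.4 = 0.12^1.4 = 0.0513871
Attenuation rate = 1.05 * alpha^1.4 * P / A
= 1.05 * 0.0513871 * 4.36 / 1.188 = 0.198022 dB/m
Total Att = 0.198022 * 5.2 = 1.0297 dB


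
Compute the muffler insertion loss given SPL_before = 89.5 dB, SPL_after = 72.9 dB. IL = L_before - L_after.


Insertion loss = SPL without muffler - SPL with muffler
IL = 89.5 - 72.9 = 16.6 dB


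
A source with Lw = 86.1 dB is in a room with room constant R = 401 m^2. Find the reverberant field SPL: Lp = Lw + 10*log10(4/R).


4/R = 4/401 = 0.00997506
Lp = 86.1 + 10*log10(0.00997506) = 66.089 dB


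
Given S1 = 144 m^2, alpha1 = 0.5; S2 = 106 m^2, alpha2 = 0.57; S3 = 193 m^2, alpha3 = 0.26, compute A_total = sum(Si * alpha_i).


144 * 0.5 = 72
106 * 0.57 = 60.42
193 * 0.26 = 50.18
A_total = 72 + 60.42 + 50.18 = 182.6 m^2


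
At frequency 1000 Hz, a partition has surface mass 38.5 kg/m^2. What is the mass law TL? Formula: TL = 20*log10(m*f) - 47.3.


m * f = 38.5 * 1000 = 38500
20*log10(38500) = 91.7092 dB
TL = 91.7092 - 47.3 = 44.409 dB


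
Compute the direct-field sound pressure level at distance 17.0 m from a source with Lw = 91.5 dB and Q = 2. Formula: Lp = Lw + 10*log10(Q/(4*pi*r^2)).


4*pi*r^2 = 4*pi*17.0^2 = 3631.68 m^2
Q / (4*pi*r^2) = 2 / 3631.68 = 0.000550709
Lp = 91.5 + 10*log10(0.000550709) = 58.909 dB


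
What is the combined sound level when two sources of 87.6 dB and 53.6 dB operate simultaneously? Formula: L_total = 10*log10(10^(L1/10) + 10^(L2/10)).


10^(87.6/10) = 5.7544e+08
10^(53.6/10) = 229087
Sum = 5.7544e+08 + 229087 = 5.75669e+08
L_total = 10*log10(5.75669e+08) = 87.602 dB


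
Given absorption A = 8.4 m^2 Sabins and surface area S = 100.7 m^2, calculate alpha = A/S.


Absorption coefficient = absorbed power / incident power
alpha = A / S = 8.4 / 100.7 = 0.083416


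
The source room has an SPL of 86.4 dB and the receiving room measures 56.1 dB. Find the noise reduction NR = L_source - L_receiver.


NR = L_source - L_receiver (difference between source and receiving room levels)
NR = 86.4 - 56.1 = 30.3 dB


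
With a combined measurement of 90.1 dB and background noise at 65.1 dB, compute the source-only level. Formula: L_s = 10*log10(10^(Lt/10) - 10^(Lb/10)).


10^(90.1/10) = 1.02329e+09
10^(65.1/10) = 3.23594e+06
Difference = 1.02329e+09 - 3.23594e+06 = 1.02005e+09
L_source = 10*log10(1.02005e+09) = 90.086 dB


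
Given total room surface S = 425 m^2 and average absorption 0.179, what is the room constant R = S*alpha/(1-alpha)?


R = 425 * 0.179 / (1 - 0.179) = 92.661 m^2


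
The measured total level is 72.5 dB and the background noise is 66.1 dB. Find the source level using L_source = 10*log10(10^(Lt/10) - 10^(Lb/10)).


10^(72.5/10) = 1.77828e+07
10^(66.1/10) = 4.0738e+06
Difference = 1.77828e+07 - 4.0738e+06 = 1.3709e+07
L_source = 10*log10(1.3709e+07) = 71.37 dB


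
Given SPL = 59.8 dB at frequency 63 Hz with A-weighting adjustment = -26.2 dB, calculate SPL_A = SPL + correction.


A-weighting table: 63 Hz -> -26.2 dB correction
SPL_A = SPL + correction = 59.8 + (-26.2) = 33.6 dBA


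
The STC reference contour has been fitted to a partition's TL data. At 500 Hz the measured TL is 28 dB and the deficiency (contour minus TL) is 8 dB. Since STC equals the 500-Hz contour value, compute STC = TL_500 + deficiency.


By ASTM E413, STC = value of the fitted reference contour at 500 Hz.
Contour value at 500 Hz = TL_500 + deficiency = 28 + 8 = 36
STC = 36


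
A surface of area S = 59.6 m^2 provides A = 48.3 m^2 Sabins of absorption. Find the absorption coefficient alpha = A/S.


Absorption coefficient = absorbed power / incident power
alpha = A / S = 48.3 / 59.6 = 0.8104


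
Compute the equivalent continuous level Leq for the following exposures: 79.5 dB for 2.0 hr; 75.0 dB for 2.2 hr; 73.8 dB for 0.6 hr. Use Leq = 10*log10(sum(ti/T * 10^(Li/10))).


T_total = 2.0 + 2.2 + 0.6 = 4.8 hr
(2.0/4.8) * 10^(79.5/10) = 3.71355e+07
(2.2/4.8) * 10^(75.0/10) = 1.44938e+07
(0.6/4.8) * 10^(73.8/10) = 2.99854e+06
Sum = 3.71355e+07 + 1.44938e+07 + 2.99854e+06 = 5.46278e+07
Leq = 10*log10(5.46278e+07) = 77.374 dB


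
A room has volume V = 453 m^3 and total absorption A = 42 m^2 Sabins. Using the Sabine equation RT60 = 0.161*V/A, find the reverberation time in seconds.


RT60 = 0.161 * 453 / 42 = 1.7365 s


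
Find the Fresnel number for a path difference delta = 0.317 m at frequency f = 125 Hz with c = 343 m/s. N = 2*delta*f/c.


N = 2*delta*f/c = 2*delta/lambda, where lambda = c/f
lambda = 343 / 125 = 2.744 m
N = 2 * 0.317 / 2.744 = 0.23105


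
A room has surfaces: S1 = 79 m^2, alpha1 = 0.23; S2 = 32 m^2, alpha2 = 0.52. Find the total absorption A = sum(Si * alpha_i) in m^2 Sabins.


79 * 0.23 = 18.17
32 * 0.52 = 16.64
A_total = 18.17 + 16.64 = 34.81 m^2


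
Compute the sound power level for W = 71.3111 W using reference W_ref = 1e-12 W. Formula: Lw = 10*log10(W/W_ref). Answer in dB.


W / W_ref = 71.3111 / 1e-12 = 7.13111e+13
Lw = 10 * log10(7.13111e+13) = 138.53 dB


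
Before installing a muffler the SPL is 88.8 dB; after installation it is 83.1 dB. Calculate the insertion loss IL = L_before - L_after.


Insertion loss = SPL without muffler - SPL with muffler
IL = 88.8 - 83.1 = 5.7 dB


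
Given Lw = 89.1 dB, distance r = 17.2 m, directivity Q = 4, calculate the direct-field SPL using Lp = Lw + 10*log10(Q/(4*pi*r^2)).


4*pi*r^2 = 4*pi*17.2^2 = 3717.64 m^2
Q / (4*pi*r^2) = 4 / 3717.64 = 0.00107595
Lp = 89.1 + 10*log10(0.00107595) = 59.418 dB


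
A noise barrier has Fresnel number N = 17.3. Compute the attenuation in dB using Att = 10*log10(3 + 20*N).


3 + 20*N = 3 + 20*17.3 = 349
Att = 10*log10(349) = 25.428 dB


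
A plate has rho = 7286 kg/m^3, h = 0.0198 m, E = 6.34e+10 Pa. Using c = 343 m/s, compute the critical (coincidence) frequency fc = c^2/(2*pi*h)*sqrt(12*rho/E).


12*rho/E = 12*7286/6.34e+10 = 1.37905e-06
sqrt(12*rho/E) = sqrt(1.37905e-06) = 0.00117433
c^2/(2*pi*h) = 343^2/(2*pi*0.0198) = 945678
fc = 945678 * 0.00117433 = 1110.5 Hz


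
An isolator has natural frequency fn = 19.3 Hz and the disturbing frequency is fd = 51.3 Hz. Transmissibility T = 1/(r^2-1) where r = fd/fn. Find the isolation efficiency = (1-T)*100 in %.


r = 51.3 / 19.3 = 2.65803
r^2 - 1 = 2.65803^2 - 1 = 6.06512
T = 1/6.06512 = 0.164877
Efficiency = (1 - 0.164877)*100 = 83.512 %


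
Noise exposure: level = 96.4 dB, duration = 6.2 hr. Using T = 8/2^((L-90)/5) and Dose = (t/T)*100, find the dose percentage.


T_allowed = 8 / 2^((96.4 - 90)/5) = 3.29436 hr
Dose = 6.2 / 3.29436 * 100 = 188.2 %


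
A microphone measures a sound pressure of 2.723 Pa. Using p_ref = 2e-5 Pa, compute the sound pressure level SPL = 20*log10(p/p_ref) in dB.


p / p_ref = 2.723 / 2e-5 = 136150
SPL = 20 * log10(136150) = 102.68 dB


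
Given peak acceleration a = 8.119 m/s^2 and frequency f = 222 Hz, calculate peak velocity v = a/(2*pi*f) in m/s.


omega = 2*pi*f = 2*pi*222 = 1394.87 rad/s
v = a / omega = 8.119 / 1394.87 = 0.0058206 m/s


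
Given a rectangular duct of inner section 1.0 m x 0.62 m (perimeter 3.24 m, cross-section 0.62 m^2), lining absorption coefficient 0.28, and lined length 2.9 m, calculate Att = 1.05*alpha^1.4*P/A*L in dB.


alpha^1.4 = 0.28^1.4 = 0.168276
Attenuation rate = 1.05 * alpha^1.4 * P / A
= 1.05 * 0.168276 * 3.24 / 0.62 = 0.923347 dB/m
Total Att = 0.923347 * 2.9 = 2.6777 dB


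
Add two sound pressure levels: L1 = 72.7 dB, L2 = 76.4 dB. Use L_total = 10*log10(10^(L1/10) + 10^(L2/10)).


10^(72.7/10) = 1.86209e+07
10^(76.4/10) = 4.36516e+07
Sum = 1.86209e+07 + 4.36516e+07 = 6.22725e+07
L_total = 10*log10(6.22725e+07) = 77.943 dB


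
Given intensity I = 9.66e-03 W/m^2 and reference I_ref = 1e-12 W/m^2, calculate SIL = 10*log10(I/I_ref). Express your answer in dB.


I / I_ref = 9.66e-03 / 1e-12 = 9.66e+09
SIL = 10 * log10(9.66e+09) = 99.85 dB


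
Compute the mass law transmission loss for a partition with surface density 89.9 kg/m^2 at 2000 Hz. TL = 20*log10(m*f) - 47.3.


m * f = 89.9 * 2000 = 179800
20*log10(179800) = 105.096 dB
TL = 105.096 - 47.3 = 57.796 dB


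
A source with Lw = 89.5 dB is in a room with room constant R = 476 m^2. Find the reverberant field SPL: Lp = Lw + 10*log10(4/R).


4/R = 4/476 = 0.00840336
Lp = 89.5 + 10*log10(0.00840336) = 68.745 dB


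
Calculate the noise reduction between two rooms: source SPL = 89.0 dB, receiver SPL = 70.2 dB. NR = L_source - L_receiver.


NR = L_source - L_receiver (difference between source and receiving room levels)
NR = 89.0 - 70.2 = 18.8 dB


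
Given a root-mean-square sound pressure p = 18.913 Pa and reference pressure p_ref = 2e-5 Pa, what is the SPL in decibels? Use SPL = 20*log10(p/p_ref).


p / p_ref = 18.913 / 2e-5 = 945650
SPL = 20 * log10(945650) = 119.51 dB


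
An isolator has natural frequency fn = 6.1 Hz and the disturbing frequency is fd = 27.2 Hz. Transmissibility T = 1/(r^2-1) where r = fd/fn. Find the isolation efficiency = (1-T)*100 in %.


r = 27.2 / 6.1 = 4.45902
r^2 - 1 = 4.45902^2 - 1 = 18.8829
T = 1/18.8829 = 0.052958
Efficiency = (1 - 0.052958)*100 = 94.704 %


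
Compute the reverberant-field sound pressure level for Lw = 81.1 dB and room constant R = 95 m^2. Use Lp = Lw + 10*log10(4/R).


4/R = 4/95 = 0.0421053
Lp = 81.1 + 10*log10(0.0421053) = 67.343 dB


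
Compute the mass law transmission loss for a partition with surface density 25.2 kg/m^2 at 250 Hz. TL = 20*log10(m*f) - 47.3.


m * f = 25.2 * 250 = 6300
20*log10(6300) = 75.9868 dB
TL = 75.9868 - 47.3 = 28.687 dB


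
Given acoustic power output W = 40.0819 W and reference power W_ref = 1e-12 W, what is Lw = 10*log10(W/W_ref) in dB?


W / W_ref = 40.0819 / 1e-12 = 4.00819e+13
Lw = 10 * log10(4.00819e+13) = 136.03 dB


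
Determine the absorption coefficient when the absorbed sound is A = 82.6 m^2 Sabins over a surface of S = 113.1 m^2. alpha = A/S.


Absorption coefficient = absorbed power / incident power
alpha = A / S = 82.6 / 113.1 = 0.73033


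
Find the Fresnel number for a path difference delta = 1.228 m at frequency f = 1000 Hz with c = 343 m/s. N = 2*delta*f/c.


N = 2*delta*f/c = 2*delta/lambda, where lambda = c/f
lambda = 343 / 1000 = 0.343 m
N = 2 * 1.228 / 0.343 = 7.1603


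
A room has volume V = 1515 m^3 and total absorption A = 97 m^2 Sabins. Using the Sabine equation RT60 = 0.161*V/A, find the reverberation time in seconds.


RT60 = 0.161 * 1515 / 97 = 2.5146 s


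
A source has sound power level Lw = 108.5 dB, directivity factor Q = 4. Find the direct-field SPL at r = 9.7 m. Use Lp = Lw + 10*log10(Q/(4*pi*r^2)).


4*pi*r^2 = 4*pi*9.7^2 = 1182.37 m^2
Q / (4*pi*r^2) = 4 / 1182.37 = 0.00338304
Lp = 108.5 + 10*log10(0.00338304) = 83.793 dB


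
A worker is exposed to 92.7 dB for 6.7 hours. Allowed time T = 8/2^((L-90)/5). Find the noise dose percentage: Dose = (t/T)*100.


T_allowed = 8 / 2^((92.7 - 90)/5) = 5.50217 hr
Dose = 6.7 / 5.50217 * 100 = 121.77 %


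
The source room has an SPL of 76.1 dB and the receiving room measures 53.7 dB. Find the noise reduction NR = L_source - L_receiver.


NR = L_source - L_receiver (difference between source and receiving room levels)
NR = 76.1 - 53.7 = 22.4 dB


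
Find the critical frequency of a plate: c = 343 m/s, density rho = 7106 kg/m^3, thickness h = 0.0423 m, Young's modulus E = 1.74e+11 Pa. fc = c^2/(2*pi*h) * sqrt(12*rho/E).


12*rho/E = 12*7106/1.74e+11 = 4.90069e-07
sqrt(12*rho/E) = sqrt(4.90069e-07) = 0.000700049
c^2/(2*pi*h) = 343^2/(2*pi*0.0423) = 442658
fc = 442658 * 0.000700049 = 309.88 Hz


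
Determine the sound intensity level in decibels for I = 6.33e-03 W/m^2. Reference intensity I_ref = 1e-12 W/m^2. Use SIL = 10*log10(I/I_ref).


I / I_ref = 6.33e-03 / 1e-12 = 6.33e+09
SIL = 10 * log10(6.33e+09) = 98.014 dB


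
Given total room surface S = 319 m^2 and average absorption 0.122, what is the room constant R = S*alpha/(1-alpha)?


R = 319 * 0.122 / (1 - 0.122) = 44.326 m^2


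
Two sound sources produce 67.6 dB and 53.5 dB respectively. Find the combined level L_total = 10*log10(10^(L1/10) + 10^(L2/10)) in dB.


10^(67.6/10) = 5.7544e+06
10^(53.5/10) = 223872
Sum = 5.7544e+06 + 223872 = 5.97827e+06
L_total = 10*log10(5.97827e+06) = 67.766 dB


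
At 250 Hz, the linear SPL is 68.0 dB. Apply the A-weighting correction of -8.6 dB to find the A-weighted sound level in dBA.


A-weighting table: 250 Hz -> -8.6 dB correction
SPL_A = SPL + correction = 68.0 + (-8.6) = 59.4 dBA


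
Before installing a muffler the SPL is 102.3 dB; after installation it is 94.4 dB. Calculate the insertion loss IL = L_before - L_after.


Insertion loss = SPL without muffler - SPL with muffler
IL = 102.3 - 94.4 = 7.9 dB


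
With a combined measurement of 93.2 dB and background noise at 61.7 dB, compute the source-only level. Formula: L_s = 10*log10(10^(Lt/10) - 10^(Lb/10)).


10^(93.2/10) = 2.0893e+09
10^(61.7/10) = 1.47911e+06
Difference = 2.0893e+09 - 1.47911e+06 = 2.08782e+09
L_source = 10*log10(2.08782e+09) = 93.197 dB


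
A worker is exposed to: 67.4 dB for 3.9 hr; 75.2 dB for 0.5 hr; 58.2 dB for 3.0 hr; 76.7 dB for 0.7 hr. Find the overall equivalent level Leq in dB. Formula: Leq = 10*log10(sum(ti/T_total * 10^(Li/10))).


T_total = 3.9 + 0.5 + 3.0 + 0.7 = 8.1 hr
(3.9/8.1) * 10^(67.4/10) = 2.64594e+06
(0.5/8.1) * 10^(75.2/10) = 2.04402e+06
(3.0/8.1) * 10^(58.2/10) = 244701
(0.7/8.1) * 10^(76.7/10) = 4.04216e+06
Sum = 2.64594e+06 + 2.04402e+06 + 244701 + 4.04216e+06 = 8.97682e+06
Leq = 10*log10(8.97682e+06) = 69.531 dB


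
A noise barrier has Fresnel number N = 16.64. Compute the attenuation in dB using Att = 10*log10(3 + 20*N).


3 + 20*N = 3 + 20*16.64 = 335.8
Att = 10*log10(335.8) = 25.261 dB


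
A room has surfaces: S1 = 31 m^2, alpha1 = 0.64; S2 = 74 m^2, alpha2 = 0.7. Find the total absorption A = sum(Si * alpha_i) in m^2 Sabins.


31 * 0.64 = 19.84
74 * 0.7 = 51.8
A_total = 19.84 + 51.8 = 71.64 m^2


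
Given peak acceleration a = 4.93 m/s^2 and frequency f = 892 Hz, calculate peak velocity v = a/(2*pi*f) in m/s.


omega = 2*pi*f = 2*pi*892 = 5604.6 rad/s
v = a / omega = 4.93 / 5604.6 = 0.00087963 m/s


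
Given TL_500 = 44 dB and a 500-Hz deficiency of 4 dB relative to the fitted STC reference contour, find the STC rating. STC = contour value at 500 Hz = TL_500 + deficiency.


By ASTM E413, STC = value of the fitted reference contour at 500 Hz.
Contour value at 500 Hz = TL_500 + deficiency = 44 + 4 = 48
STC = 48


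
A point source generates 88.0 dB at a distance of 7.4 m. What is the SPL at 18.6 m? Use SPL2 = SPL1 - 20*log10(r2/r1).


r2/r1 = 18.6/7.4 = 2.51351
Correction = 20*log10(2.51351) = 8.00561 dB
SPL2 = 88.0 - 8.00561 = 79.994 dB


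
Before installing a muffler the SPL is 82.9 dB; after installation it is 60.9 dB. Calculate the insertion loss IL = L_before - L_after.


Insertion loss = SPL without muffler - SPL with muffler
IL = 82.9 - 60.9 = 22 dB


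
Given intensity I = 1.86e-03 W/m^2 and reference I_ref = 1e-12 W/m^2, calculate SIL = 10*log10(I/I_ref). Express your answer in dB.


I / I_ref = 1.86e-03 / 1e-12 = 1.86e+09
SIL = 10 * log10(1.86e+09) = 92.695 dB


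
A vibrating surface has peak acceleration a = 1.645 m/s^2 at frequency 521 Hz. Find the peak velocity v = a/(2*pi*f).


omega = 2*pi*f = 2*pi*521 = 3273.54 rad/s
v = a / omega = 1.645 / 3273.54 = 0.00050251 m/s


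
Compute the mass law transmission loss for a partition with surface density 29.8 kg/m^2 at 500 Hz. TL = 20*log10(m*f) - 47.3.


m * f = 29.8 * 500 = 14900
20*log10(14900) = 83.4637 dB
TL = 83.4637 - 47.3 = 36.164 dB


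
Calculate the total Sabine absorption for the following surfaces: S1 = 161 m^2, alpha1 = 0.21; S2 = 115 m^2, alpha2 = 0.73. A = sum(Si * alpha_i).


161 * 0.21 = 33.81
115 * 0.73 = 83.95
A_total = 33.81 + 83.95 = 117.76 m^2


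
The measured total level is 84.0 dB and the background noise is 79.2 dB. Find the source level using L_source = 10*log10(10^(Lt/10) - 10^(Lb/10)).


10^(84.0/10) = 2.51189e+08
10^(79.2/10) = 8.31764e+07
Difference = 2.51189e+08 - 8.31764e+07 = 1.68013e+08
L_source = 10*log10(1.68013e+08) = 82.253 dB


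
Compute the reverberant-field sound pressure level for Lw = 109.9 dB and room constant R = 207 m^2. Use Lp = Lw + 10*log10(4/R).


4/R = 4/207 = 0.0193237
Lp = 109.9 + 10*log10(0.0193237) = 92.761 dB


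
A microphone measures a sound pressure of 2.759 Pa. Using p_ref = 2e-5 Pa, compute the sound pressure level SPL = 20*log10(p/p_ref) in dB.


p / p_ref = 2.759 / 2e-5 = 137950
SPL = 20 * log10(137950) = 102.79 dB


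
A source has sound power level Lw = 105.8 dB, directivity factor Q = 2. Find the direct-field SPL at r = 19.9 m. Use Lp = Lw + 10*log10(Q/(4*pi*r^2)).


4*pi*r^2 = 4*pi*19.9^2 = 4976.41 m^2
Q / (4*pi*r^2) = 2 / 4976.41 = 0.000401896
Lp = 105.8 + 10*log10(0.000401896) = 71.841 dB


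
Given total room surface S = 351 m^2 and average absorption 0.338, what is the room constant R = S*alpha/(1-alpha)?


R = 351 * 0.338 / (1 - 0.338) = 179.21 m^2


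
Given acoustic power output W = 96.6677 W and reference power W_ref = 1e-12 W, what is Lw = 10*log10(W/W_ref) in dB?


W / W_ref = 96.6677 / 1e-12 = 9.66677e+13
Lw = 10 * log10(9.66677e+13) = 139.85 dB


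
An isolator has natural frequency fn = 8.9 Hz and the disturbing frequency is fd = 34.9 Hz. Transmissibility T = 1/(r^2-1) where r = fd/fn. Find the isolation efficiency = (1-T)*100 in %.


r = 34.9 / 8.9 = 3.92135
r^2 - 1 = 3.92135^2 - 1 = 14.377
T = 1/14.377 = 0.0695555
Efficiency = (1 - 0.0695555)*100 = 93.044 %


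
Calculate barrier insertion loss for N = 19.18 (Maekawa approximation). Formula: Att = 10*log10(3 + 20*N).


3 + 20*N = 3 + 20*19.18 = 386.6
Att = 10*log10(386.6) = 25.873 dB


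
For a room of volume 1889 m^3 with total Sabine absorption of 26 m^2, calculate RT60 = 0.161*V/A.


RT60 = 0.161 * 1889 / 26 = 11.697 s


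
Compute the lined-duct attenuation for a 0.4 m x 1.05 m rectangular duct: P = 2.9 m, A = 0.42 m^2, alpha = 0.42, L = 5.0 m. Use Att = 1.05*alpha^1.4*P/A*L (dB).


alpha^1.4 = 0.42^1.4 = 0.296858
Attenuation rate = 1.05 * alpha^1.4 * P / A
= 1.05 * 0.296858 * 2.9 / 0.42 = 2.15222 dB/m
Total Att = 2.15222 * 5.0 = 10.761 dB


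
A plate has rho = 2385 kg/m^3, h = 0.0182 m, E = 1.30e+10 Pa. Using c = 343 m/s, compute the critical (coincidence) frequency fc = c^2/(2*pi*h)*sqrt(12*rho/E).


12*rho/E = 12*2385/1.30e+10 = 2.20154e-06
sqrt(12*rho/E) = sqrt(2.20154e-06) = 0.00148376
c^2/(2*pi*h) = 343^2/(2*pi*0.0182) = 1.02881e+06
fc = 1.02881e+06 * 0.00148376 = 1526.5 Hz


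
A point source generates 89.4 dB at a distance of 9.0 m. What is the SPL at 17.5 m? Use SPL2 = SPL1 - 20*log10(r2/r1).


r2/r1 = 17.5/9.0 = 1.94444
Correction = 20*log10(1.94444) = 5.77589 dB
SPL2 = 89.4 - 5.77589 = 83.624 dB


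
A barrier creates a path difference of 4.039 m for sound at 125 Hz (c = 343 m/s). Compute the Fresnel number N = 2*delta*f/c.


N = 2*delta*f/c = 2*delta/lambda, where lambda = c/f
lambda = 343 / 125 = 2.744 m
N = 2 * 4.039 / 2.744 = 2.9439


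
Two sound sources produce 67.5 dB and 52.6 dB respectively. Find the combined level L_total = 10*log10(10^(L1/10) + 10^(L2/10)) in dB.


10^(67.5/10) = 5.62341e+06
10^(52.6/10) = 181970
Sum = 5.62341e+06 + 181970 = 5.80538e+06
L_total = 10*log10(5.80538e+06) = 67.638 dB


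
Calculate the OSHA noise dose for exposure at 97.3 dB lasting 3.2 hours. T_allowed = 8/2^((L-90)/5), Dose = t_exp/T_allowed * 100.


T_allowed = 8 / 2^((97.3 - 90)/5) = 2.90795 hr
Dose = 3.2 / 2.90795 * 100 = 110.04 %


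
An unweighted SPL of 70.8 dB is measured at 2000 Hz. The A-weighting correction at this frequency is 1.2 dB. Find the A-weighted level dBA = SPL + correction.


A-weighting table: 2000 Hz -> 1.2 dB correction
SPL_A = SPL + correction = 70.8 + (1.2) = 72 dBA


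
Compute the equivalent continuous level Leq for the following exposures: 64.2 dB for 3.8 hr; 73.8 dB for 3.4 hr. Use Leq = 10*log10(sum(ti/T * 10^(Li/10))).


T_total = 3.8 + 3.4 = 7.2 hr
(3.8/7.2) * 10^(64.2/10) = 1.3882e+06
(3.4/7.2) * 10^(73.8/10) = 1.13278e+07
Sum = 1.3882e+06 + 1.13278e+07 = 1.2716e+07
Leq = 10*log10(1.2716e+07) = 71.044 dB


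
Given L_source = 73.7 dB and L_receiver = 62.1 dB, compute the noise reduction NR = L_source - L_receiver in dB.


NR = L_source - L_receiver (difference between source and receiving room levels)
NR = 73.7 - 62.1 = 11.6 dB


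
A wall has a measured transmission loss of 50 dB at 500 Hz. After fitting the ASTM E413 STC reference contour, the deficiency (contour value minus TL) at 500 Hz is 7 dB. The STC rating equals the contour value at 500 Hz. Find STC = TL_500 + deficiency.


By ASTM E413, STC = value of the fitted reference contour at 500 Hz.
Contour value at 500 Hz = TL_500 + deficiency = 50 + 7 = 57
STC = 57
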